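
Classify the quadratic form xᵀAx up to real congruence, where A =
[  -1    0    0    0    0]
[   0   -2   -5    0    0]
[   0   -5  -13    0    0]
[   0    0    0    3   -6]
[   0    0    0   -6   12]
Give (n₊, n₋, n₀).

step 0: pivot -1 → sign −
step 1: pivot -2 → sign −
step 2: pivot -1/2 → sign −
step 3: pivot 3 → sign +
step 4: row/col 4 already zero → sign 0
signature = (1, 3, 1)

Answer: (1, 3, 1)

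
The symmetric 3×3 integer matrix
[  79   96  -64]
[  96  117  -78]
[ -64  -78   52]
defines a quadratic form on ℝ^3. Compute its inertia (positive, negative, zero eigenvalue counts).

step 0: pivot 79 → sign +
step 1: pivot 27/79 → sign +
step 2: row/col 2 already zero → sign 0
signature = (2, 0, 1)

Answer: (2, 0, 1)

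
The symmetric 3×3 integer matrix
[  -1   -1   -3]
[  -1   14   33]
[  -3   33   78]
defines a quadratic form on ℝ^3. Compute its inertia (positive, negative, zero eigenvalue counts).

step 0: pivot -1 → sign −
step 1: pivot 15 → sign +
step 2: pivot 3/5 → sign +
signature = (2, 1, 0)

Answer: (2, 1, 0)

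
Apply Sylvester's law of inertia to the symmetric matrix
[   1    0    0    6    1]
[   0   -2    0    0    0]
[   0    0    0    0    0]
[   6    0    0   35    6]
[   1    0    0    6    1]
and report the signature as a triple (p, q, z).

step 0: pivot 1 → sign +
step 1: pivot -2 → sign −
step 2: pivot -1 → sign −
step 3: row/col 3 already zero → sign 0
step 4: row/col 4 already zero → sign 0
signature = (1, 2, 2)

Answer: (1, 2, 2)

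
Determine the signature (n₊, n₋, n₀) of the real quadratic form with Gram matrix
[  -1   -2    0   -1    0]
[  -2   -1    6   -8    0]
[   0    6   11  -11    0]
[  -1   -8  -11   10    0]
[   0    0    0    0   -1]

step 0: pivot -1 → sign −
step 1: pivot 3 → sign +
step 2: pivot -1 → sign −
step 3: pivot -1 → sign −
step 4: row/col 4 already zero → sign 0
signature = (1, 3, 1)

Answer: (1, 3, 1)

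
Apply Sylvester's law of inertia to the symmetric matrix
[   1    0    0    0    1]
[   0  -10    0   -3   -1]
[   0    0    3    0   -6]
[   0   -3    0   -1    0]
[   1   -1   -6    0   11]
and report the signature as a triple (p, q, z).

Answer: (2, 3, 0)

Derivation:
step 0: pivot 1 → sign +
step 1: pivot -10 → sign −
step 2: pivot 3 → sign +
step 3: pivot -1/10 → sign −
step 4: pivot -1 → sign −
signature = (2, 3, 0)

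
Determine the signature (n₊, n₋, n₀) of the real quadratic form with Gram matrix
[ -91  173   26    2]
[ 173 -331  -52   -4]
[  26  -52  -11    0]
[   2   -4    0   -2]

step 0: pivot -91 → sign −
step 1: pivot -192/91 → sign −
step 2: pivot -7/16 → sign −
step 3: pivot -3/7 → sign −
signature = (0, 4, 0)

Answer: (0, 4, 0)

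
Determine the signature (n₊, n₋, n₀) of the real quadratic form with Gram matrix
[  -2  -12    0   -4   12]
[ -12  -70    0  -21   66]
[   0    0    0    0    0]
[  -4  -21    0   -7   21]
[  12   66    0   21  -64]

Answer: (2, 2, 1)

Derivation:
step 0: pivot -2 → sign −
step 1: pivot 2 → sign +
step 2: pivot -7/2 → sign −
step 3: pivot 2/7 → sign +
step 4: row/col 4 already zero → sign 0
signature = (2, 2, 1)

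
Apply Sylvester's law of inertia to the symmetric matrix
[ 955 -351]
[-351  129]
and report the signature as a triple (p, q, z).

step 0: pivot 955 → sign +
step 1: pivot -6/955 → sign −
signature = (1, 1, 0)

Answer: (1, 1, 0)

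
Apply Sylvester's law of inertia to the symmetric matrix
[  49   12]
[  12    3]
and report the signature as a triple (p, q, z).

Answer: (2, 0, 0)

Derivation:
step 0: pivot 49 → sign +
step 1: pivot 3/49 → sign +
signature = (2, 0, 0)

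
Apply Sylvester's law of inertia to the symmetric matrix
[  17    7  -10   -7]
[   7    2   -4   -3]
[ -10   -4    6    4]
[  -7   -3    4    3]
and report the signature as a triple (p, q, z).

step 0: pivot 17 → sign +
step 1: pivot -15/17 → sign −
step 2: pivot 2/15 → sign +
step 3: row/col 3 already zero → sign 0
signature = (2, 1, 1)

Answer: (2, 1, 1)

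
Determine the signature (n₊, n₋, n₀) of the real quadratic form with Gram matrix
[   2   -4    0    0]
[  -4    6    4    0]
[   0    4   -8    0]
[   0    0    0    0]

step 0: pivot 2 → sign +
step 1: pivot -2 → sign −
step 2: row/col 2 already zero → sign 0
step 3: row/col 3 already zero → sign 0
signature = (1, 1, 2)

Answer: (1, 1, 2)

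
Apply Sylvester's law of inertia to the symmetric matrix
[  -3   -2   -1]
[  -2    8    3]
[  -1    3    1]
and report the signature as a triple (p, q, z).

Answer: (1, 2, 0)

Derivation:
step 0: pivot -3 → sign −
step 1: pivot 28/3 → sign +
step 2: pivot -3/28 → sign −
signature = (1, 2, 0)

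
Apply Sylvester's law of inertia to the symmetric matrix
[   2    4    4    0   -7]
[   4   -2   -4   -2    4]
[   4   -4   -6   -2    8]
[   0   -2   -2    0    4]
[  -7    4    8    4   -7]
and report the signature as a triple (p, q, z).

step 0: pivot 2 → sign +
step 1: pivot -10 → sign −
step 2: pivot 2/5 → sign +
step 3: pivot 1/2 → sign +
step 4: row/col 4 already zero → sign 0
signature = (3, 1, 1)

Answer: (3, 1, 1)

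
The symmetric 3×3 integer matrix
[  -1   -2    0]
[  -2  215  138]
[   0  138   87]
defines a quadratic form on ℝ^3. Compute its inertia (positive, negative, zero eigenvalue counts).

step 0: pivot -1 → sign −
step 1: pivot 219 → sign +
step 2: pivot 3/73 → sign +
signature = (2, 1, 0)

Answer: (2, 1, 0)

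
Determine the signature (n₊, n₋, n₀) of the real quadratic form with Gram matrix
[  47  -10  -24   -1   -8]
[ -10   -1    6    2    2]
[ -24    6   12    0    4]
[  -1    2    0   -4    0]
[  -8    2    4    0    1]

step 0: pivot 47 → sign +
step 1: pivot -147/47 → sign −
step 2: pivot -3 → sign −
step 3: pivot -1/3 → sign −
step 4: row/col 4 already zero → sign 0
signature = (1, 3, 1)

Answer: (1, 3, 1)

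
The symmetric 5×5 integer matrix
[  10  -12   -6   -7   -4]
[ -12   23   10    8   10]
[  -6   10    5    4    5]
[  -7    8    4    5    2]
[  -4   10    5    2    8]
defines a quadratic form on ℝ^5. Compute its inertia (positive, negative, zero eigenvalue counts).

step 0: pivot 10 → sign +
step 1: pivot 43/5 → sign +
step 2: pivot 21/43 → sign +
step 3: pivot 1/14 → sign +
step 4: pivot -1 → sign −
signature = (4, 1, 0)

Answer: (4, 1, 0)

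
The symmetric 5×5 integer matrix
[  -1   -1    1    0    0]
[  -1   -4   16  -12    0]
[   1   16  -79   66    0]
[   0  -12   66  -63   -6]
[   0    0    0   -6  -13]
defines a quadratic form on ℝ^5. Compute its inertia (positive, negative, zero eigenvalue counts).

step 0: pivot -1 → sign −
step 1: pivot -3 → sign −
step 2: pivot -3 → sign −
step 3: pivot -3 → sign −
step 4: pivot -1 → sign −
signature = (0, 5, 0)

Answer: (0, 5, 0)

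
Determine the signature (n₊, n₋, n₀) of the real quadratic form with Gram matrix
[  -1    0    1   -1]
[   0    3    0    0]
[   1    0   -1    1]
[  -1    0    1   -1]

Answer: (1, 1, 2)

Derivation:
step 0: pivot -1 → sign −
step 1: pivot 3 → sign +
step 2: row/col 2 already zero → sign 0
step 3: row/col 3 already zero → sign 0
signature = (1, 1, 2)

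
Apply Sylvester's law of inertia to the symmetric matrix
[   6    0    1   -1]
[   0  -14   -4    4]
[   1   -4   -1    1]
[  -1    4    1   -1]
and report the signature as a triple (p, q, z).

step 0: pivot 6 → sign +
step 1: pivot -14 → sign −
step 2: pivot -1/42 → sign −
step 3: row/col 3 already zero → sign 0
signature = (1, 2, 1)

Answer: (1, 2, 1)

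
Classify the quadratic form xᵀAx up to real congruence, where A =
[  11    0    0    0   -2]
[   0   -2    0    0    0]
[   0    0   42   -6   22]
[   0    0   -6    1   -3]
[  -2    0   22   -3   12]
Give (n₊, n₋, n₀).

step 0: pivot 11 → sign +
step 1: pivot -2 → sign −
step 2: pivot 42 → sign +
step 3: pivot 1/7 → sign +
step 4: pivot -1/33 → sign −
signature = (3, 2, 0)

Answer: (3, 2, 0)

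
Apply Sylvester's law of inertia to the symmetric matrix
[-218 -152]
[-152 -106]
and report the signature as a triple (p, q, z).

step 0: pivot -218 → sign −
step 1: pivot -2/109 → sign −
signature = (0, 2, 0)

Answer: (0, 2, 0)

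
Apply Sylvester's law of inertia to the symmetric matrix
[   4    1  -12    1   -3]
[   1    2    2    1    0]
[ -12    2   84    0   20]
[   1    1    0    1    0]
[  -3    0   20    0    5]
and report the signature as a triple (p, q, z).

Answer: (4, 0, 1)

Derivation:
step 0: pivot 4 → sign +
step 1: pivot 7/4 → sign +
step 2: pivot 236/7 → sign +
step 3: pivot 24/59 → sign +
step 4: row/col 4 already zero → sign 0
signature = (4, 0, 1)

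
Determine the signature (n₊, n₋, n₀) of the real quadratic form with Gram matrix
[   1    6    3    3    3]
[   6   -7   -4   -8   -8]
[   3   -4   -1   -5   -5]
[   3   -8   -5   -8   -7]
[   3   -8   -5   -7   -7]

Answer: (2, 3, 0)

Derivation:
step 0: pivot 1 → sign +
step 1: pivot -43 → sign −
step 2: pivot 54/43 → sign +
step 3: pivot -5/3 → sign −
step 4: pivot -2/5 → sign −
signature = (2, 3, 0)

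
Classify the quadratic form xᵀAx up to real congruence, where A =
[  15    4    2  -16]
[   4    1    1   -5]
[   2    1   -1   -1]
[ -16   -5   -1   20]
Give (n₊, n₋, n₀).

step 0: pivot 15 → sign +
step 1: pivot -1/15 → sign −
step 2: pivot 2 → sign +
step 3: pivot 3 → sign +
signature = (3, 1, 0)

Answer: (3, 1, 0)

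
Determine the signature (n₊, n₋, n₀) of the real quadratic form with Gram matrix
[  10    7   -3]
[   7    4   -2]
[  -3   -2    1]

step 0: pivot 10 → sign +
step 1: pivot -9/10 → sign −
step 2: pivot 1/9 → sign +
signature = (2, 1, 0)

Answer: (2, 1, 0)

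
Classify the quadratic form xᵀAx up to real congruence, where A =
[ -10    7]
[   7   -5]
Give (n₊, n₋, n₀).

step 0: pivot -10 → sign −
step 1: pivot -1/10 → sign −
signature = (0, 2, 0)

Answer: (0, 2, 0)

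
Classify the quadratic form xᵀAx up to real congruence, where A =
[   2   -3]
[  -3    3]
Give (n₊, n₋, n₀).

step 0: pivot 2 → sign +
step 1: pivot -3/2 → sign −
signature = (1, 1, 0)

Answer: (1, 1, 0)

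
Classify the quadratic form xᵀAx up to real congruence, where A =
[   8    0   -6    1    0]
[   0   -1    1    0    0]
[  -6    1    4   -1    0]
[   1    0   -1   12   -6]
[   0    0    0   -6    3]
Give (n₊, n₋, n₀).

step 0: pivot 8 → sign +
step 1: pivot -1 → sign −
step 2: pivot 1/2 → sign +
step 3: pivot 47/4 → sign +
step 4: pivot -3/47 → sign −
signature = (3, 2, 0)

Answer: (3, 2, 0)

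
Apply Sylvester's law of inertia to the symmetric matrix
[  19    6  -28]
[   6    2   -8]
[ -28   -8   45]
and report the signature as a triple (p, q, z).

Answer: (2, 1, 0)

Derivation:
step 0: pivot 19 → sign +
step 1: pivot 2/19 → sign +
step 2: pivot -3 → sign −
signature = (2, 1, 0)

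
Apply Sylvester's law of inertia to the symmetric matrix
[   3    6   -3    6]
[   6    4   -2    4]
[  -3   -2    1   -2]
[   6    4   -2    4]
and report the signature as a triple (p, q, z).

Answer: (1, 1, 2)

Derivation:
step 0: pivot 3 → sign +
step 1: pivot -8 → sign −
step 2: row/col 2 already zero → sign 0
step 3: row/col 3 already zero → sign 0
signature = (1, 1, 2)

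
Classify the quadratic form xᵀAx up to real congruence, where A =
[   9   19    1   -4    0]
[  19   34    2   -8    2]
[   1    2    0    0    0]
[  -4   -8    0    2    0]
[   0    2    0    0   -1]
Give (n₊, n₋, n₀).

step 0: pivot 9 → sign +
step 1: pivot -55/9 → sign −
step 2: pivot -6/55 → sign −
step 3: pivot 2 → sign +
step 4: pivot -1/3 → sign −
signature = (2, 3, 0)

Answer: (2, 3, 0)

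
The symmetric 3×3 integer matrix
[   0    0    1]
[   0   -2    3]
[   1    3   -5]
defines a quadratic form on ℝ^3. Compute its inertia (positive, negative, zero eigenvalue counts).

Answer: (1, 2, 0)

Derivation:
step 0: pivot -2 → sign −
step 1: pivot -1/2 → sign −
step 2: pivot 2 → sign +
signature = (1, 2, 0)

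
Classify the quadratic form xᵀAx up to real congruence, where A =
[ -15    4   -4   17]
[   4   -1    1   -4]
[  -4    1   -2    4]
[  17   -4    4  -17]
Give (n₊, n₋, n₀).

step 0: pivot -15 → sign −
step 1: pivot 1/15 → sign +
step 2: pivot -1 → sign −
step 3: pivot -2 → sign −
signature = (1, 3, 0)

Answer: (1, 3, 0)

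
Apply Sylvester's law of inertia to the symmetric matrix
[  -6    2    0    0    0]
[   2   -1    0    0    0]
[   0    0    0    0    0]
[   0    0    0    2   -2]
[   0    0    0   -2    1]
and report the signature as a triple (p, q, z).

step 0: pivot -6 → sign −
step 1: pivot -1/3 → sign −
step 2: pivot 2 → sign +
step 3: pivot -1 → sign −
step 4: row/col 4 already zero → sign 0
signature = (1, 3, 1)

Answer: (1, 3, 1)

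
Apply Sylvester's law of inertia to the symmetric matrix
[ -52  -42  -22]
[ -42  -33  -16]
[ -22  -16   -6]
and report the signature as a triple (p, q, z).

Answer: (1, 2, 0)

Derivation:
step 0: pivot -52 → sign −
step 1: pivot 12/13 → sign +
step 2: pivot -1/12 → sign −
signature = (1, 2, 0)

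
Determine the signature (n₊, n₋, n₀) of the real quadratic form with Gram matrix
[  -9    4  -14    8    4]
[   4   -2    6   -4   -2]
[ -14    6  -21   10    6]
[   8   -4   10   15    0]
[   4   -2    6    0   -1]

step 0: pivot -9 → sign −
step 1: pivot -2/9 → sign −
step 2: pivot 1 → sign +
step 3: pivot 19 → sign +
step 4: pivot 3/19 → sign +
signature = (3, 2, 0)

Answer: (3, 2, 0)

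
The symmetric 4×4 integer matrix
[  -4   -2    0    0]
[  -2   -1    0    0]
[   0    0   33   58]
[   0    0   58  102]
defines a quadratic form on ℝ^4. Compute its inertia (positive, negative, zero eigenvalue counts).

Answer: (2, 1, 1)

Derivation:
step 0: pivot -4 → sign −
step 1: pivot 33 → sign +
step 2: pivot 2/33 → sign +
step 3: row/col 3 already zero → sign 0
signature = (2, 1, 1)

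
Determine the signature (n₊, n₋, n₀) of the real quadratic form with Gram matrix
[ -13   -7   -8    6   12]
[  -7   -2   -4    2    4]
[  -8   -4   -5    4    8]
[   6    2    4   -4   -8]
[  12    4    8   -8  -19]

step 0: pivot -13 → sign −
step 1: pivot 23/13 → sign +
step 2: pivot -3/23 → sign −
step 3: pivot -3 → sign −
step 4: row/col 4 already zero → sign 0
signature = (1, 3, 1)

Answer: (1, 3, 1)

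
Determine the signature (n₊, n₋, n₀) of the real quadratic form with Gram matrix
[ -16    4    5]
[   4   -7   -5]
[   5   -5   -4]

step 0: pivot -16 → sign −
step 1: pivot -6 → sign −
step 2: pivot -3/32 → sign −
signature = (0, 3, 0)

Answer: (0, 3, 0)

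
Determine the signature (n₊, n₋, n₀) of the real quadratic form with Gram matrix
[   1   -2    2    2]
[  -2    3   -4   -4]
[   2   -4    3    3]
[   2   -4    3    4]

step 0: pivot 1 → sign +
step 1: pivot -1 → sign −
step 2: pivot -1 → sign −
step 3: pivot 1 → sign +
signature = (2, 2, 0)

Answer: (2, 2, 0)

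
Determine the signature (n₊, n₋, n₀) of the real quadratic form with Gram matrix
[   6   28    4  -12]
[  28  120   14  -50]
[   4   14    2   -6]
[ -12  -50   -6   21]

step 0: pivot 6 → sign +
step 1: pivot -32/3 → sign −
step 2: pivot 11/8 → sign +
step 3: pivot 1/11 → sign +
signature = (3, 1, 0)

Answer: (3, 1, 0)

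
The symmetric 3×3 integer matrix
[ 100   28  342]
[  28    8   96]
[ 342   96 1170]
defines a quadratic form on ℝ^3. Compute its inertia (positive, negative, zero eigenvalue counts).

Answer: (2, 0, 1)

Derivation:
step 0: pivot 100 → sign +
step 1: pivot 4/25 → sign +
step 2: row/col 2 already zero → sign 0
signature = (2, 0, 1)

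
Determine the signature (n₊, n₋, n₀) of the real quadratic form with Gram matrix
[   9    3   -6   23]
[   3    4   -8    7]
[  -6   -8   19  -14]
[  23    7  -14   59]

Answer: (4, 0, 0)

Derivation:
step 0: pivot 9 → sign +
step 1: pivot 3 → sign +
step 2: pivot 3 → sign +
step 3: pivot 2/27 → sign +
signature = (4, 0, 0)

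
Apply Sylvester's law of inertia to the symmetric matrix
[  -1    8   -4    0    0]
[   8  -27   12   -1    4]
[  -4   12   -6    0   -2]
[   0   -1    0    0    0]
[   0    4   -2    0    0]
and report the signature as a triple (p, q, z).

Answer: (2, 3, 0)

Derivation:
step 0: pivot -1 → sign −
step 1: pivot 37 → sign +
step 2: pivot -30/37 → sign −
step 3: pivot 1/3 → sign +
step 4: pivot -2/5 → sign −
signature = (2, 3, 0)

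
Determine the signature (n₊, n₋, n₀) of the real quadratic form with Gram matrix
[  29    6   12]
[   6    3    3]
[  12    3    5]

step 0: pivot 29 → sign +
step 1: pivot 51/29 → sign +
step 2: pivot -2/17 → sign −
signature = (2, 1, 0)

Answer: (2, 1, 0)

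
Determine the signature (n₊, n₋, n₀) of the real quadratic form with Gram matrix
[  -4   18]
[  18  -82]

Answer: (0, 2, 0)

Derivation:
step 0: pivot -4 → sign −
step 1: pivot -1 → sign −
signature = (0, 2, 0)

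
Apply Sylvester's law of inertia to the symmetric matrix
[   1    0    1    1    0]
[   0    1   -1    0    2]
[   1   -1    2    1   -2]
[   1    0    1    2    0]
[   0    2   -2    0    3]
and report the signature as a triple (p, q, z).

step 0: pivot 1 → sign +
step 1: pivot 1 → sign +
step 2: pivot 1 → sign +
step 3: pivot -1 → sign −
step 4: row/col 4 already zero → sign 0
signature = (3, 1, 1)

Answer: (3, 1, 1)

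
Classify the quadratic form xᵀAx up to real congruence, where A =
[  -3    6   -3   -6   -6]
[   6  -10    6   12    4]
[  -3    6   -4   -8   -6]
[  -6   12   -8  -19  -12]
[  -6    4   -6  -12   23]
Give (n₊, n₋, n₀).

Answer: (2, 3, 0)

Derivation:
step 0: pivot -3 → sign −
step 1: pivot 2 → sign +
step 2: pivot -1 → sign −
step 3: pivot -3 → sign −
step 4: pivot 3 → sign +
signature = (2, 3, 0)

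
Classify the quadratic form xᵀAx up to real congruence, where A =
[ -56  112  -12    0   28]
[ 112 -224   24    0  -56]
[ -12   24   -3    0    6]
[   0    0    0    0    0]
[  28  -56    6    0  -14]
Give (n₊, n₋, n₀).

step 0: pivot -56 → sign −
step 1: pivot -3/7 → sign −
step 2: row/col 2 already zero → sign 0
step 3: row/col 3 already zero → sign 0
step 4: row/col 4 already zero → sign 0
signature = (0, 2, 3)

Answer: (0, 2, 3)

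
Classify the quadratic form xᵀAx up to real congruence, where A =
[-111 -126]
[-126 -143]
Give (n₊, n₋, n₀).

step 0: pivot -111 → sign −
step 1: pivot 1/37 → sign +
signature = (1, 1, 0)

Answer: (1, 1, 0)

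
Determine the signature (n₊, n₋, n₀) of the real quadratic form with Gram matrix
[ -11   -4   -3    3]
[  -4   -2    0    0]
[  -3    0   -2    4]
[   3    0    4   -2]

Answer: (1, 2, 1)

Derivation:
step 0: pivot -11 → sign −
step 1: pivot -6/11 → sign −
step 2: pivot 1 → sign +
step 3: row/col 3 already zero → sign 0
signature = (1, 2, 1)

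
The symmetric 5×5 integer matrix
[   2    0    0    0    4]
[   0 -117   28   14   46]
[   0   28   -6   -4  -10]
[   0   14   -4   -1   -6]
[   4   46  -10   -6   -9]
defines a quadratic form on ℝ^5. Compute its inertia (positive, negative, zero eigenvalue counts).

Answer: (3, 2, 0)

Derivation:
step 0: pivot 2 → sign +
step 1: pivot -117 → sign −
step 2: pivot 82/117 → sign +
step 3: pivot 3/41 → sign +
step 4: pivot -3 → sign −
signature = (3, 2, 0)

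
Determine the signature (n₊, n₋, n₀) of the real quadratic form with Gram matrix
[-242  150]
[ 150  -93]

step 0: pivot -242 → sign −
step 1: pivot -3/121 → sign −
signature = (0, 2, 0)

Answer: (0, 2, 0)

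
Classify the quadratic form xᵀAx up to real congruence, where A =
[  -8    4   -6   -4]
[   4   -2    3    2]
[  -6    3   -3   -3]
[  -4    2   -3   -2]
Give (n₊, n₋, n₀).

step 0: pivot -8 → sign −
step 1: pivot 3/2 → sign +
step 2: row/col 2 already zero → sign 0
step 3: row/col 3 already zero → sign 0
signature = (1, 1, 2)

Answer: (1, 1, 2)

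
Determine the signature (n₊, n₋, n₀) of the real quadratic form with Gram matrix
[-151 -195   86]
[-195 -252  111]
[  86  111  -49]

step 0: pivot -151 → sign −
step 1: pivot -27/151 → sign −
step 2: row/col 2 already zero → sign 0
signature = (0, 2, 1)

Answer: (0, 2, 1)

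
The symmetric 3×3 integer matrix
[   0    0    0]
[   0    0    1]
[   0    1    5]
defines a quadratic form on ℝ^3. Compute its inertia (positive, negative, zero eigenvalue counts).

Answer: (1, 1, 1)

Derivation:
step 0: pivot 5 → sign +
step 1: pivot -1/5 → sign −
step 2: row/col 2 already zero → sign 0
signature = (1, 1, 1)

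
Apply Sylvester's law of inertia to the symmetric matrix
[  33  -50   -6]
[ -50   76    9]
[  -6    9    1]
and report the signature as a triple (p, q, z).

step 0: pivot 33 → sign +
step 1: pivot 8/33 → sign +
step 2: pivot -1/8 → sign −
signature = (2, 1, 0)

Answer: (2, 1, 0)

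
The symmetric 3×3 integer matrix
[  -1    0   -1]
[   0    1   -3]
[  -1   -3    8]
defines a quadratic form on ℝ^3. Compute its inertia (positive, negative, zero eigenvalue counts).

Answer: (1, 1, 1)

Derivation:
step 0: pivot -1 → sign −
step 1: pivot 1 → sign +
step 2: row/col 2 already zero → sign 0
signature = (1, 1, 1)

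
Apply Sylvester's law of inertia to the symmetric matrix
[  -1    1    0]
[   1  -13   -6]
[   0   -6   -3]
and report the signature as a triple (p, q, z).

step 0: pivot -1 → sign −
step 1: pivot -12 → sign −
step 2: row/col 2 already zero → sign 0
signature = (0, 2, 1)

Answer: (0, 2, 1)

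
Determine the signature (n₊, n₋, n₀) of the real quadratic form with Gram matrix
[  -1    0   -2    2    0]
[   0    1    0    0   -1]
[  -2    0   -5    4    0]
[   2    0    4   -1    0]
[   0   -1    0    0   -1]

Answer: (2, 3, 0)

Derivation:
step 0: pivot -1 → sign −
step 1: pivot 1 → sign +
step 2: pivot -1 → sign −
step 3: pivot 3 → sign +
step 4: pivot -2 → sign −
signature = (2, 3, 0)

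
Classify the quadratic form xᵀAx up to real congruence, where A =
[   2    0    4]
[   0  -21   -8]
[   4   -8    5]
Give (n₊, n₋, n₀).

Answer: (2, 1, 0)

Derivation:
step 0: pivot 2 → sign +
step 1: pivot -21 → sign −
step 2: pivot 1/21 → sign +
signature = (2, 1, 0)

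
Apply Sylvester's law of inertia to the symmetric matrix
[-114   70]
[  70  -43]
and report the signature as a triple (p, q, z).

Answer: (0, 2, 0)

Derivation:
step 0: pivot -114 → sign −
step 1: pivot -1/57 → sign −
signature = (0, 2, 0)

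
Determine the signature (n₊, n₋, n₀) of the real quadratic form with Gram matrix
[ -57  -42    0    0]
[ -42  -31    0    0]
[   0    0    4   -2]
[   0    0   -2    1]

step 0: pivot -57 → sign −
step 1: pivot -1/19 → sign −
step 2: pivot 4 → sign +
step 3: row/col 3 already zero → sign 0
signature = (1, 2, 1)

Answer: (1, 2, 1)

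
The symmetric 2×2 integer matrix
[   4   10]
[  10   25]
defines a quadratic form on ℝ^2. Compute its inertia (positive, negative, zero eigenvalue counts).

Answer: (1, 0, 1)

Derivation:
step 0: pivot 4 → sign +
step 1: row/col 1 already zero → sign 0
signature = (1, 0, 1)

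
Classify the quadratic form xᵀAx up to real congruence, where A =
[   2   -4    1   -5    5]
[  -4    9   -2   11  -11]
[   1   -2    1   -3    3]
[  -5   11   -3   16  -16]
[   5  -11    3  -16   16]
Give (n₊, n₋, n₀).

step 0: pivot 2 → sign +
step 1: pivot 1 → sign +
step 2: pivot 1/2 → sign +
step 3: pivot 2 → sign +
step 4: row/col 4 already zero → sign 0
signature = (4, 0, 1)

Answer: (4, 0, 1)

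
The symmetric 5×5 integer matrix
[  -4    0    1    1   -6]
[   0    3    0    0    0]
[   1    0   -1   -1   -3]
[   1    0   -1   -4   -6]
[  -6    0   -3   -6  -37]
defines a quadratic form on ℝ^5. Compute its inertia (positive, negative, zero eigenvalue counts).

step 0: pivot -4 → sign −
step 1: pivot 3 → sign +
step 2: pivot -3/4 → sign −
step 3: pivot -3 → sign −
step 4: pivot 2 → sign +
signature = (2, 3, 0)

Answer: (2, 3, 0)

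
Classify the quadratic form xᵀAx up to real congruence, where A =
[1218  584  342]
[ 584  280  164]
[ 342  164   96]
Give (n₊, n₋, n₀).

Answer: (1, 1, 1)

Derivation:
step 0: pivot 1218 → sign +
step 1: pivot -8/609 → sign −
step 2: row/col 2 already zero → sign 0
signature = (1, 1, 1)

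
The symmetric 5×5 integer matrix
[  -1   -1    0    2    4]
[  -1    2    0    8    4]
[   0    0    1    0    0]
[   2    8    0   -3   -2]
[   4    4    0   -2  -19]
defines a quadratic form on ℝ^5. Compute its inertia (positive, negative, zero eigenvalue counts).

step 0: pivot -1 → sign −
step 1: pivot 3 → sign +
step 2: pivot 1 → sign +
step 3: pivot -11 → sign −
step 4: pivot 3/11 → sign +
signature = (3, 2, 0)

Answer: (3, 2, 0)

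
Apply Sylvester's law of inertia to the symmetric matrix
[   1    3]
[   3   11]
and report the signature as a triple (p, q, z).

step 0: pivot 1 → sign +
step 1: pivot 2 → sign +
signature = (2, 0, 0)

Answer: (2, 0, 0)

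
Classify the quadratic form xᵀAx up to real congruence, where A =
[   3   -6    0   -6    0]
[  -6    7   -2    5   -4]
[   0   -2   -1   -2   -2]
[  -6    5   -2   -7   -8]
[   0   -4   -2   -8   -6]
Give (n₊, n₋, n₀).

step 0: pivot 3 → sign +
step 1: pivot -5 → sign −
step 2: pivot -1/5 → sign −
step 3: pivot -6 → sign −
step 4: pivot 2/3 → sign +
signature = (2, 3, 0)

Answer: (2, 3, 0)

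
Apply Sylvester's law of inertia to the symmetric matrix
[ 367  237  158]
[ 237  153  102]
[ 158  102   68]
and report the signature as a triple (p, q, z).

step 0: pivot 367 → sign +
step 1: pivot -18/367 → sign −
step 2: row/col 2 already zero → sign 0
signature = (1, 1, 1)

Answer: (1, 1, 1)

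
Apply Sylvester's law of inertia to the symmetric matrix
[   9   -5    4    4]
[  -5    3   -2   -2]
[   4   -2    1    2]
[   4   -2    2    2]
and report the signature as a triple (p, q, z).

step 0: pivot 9 → sign +
step 1: pivot 2/9 → sign +
step 2: pivot -1 → sign −
step 3: row/col 3 already zero → sign 0
signature = (2, 1, 1)

Answer: (2, 1, 1)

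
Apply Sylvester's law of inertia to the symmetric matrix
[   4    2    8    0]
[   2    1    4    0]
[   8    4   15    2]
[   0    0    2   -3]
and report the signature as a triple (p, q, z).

Answer: (2, 1, 1)

Derivation:
step 0: pivot 4 → sign +
step 1: pivot -1 → sign −
step 2: pivot 1 → sign +
step 3: row/col 3 already zero → sign 0
signature = (2, 1, 1)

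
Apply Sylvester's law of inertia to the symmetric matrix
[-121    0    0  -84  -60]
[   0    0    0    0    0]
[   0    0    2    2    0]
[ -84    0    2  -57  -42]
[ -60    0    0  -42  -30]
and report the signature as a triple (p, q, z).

step 0: pivot -121 → sign −
step 1: pivot 2 → sign +
step 2: pivot -83/121 → sign −
step 3: pivot -6/83 → sign −
step 4: row/col 4 already zero → sign 0
signature = (1, 3, 1)

Answer: (1, 3, 1)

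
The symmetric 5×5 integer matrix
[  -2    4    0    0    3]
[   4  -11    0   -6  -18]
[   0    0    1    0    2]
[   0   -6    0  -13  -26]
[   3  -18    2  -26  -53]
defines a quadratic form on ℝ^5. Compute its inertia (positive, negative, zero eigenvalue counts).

Answer: (1, 4, 0)

Derivation:
step 0: pivot -2 → sign −
step 1: pivot -3 → sign −
step 2: pivot 1 → sign +
step 3: pivot -1 → sign −
step 4: pivot -1/2 → sign −
signature = (1, 4, 0)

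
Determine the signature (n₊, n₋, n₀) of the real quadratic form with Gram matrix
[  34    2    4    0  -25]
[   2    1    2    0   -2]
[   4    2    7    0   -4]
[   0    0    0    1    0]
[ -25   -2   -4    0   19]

Answer: (5, 0, 0)

Derivation:
step 0: pivot 34 → sign +
step 1: pivot 15/17 → sign +
step 2: pivot 3 → sign +
step 3: pivot 1 → sign +
step 4: pivot 3/10 → sign +
signature = (5, 0, 0)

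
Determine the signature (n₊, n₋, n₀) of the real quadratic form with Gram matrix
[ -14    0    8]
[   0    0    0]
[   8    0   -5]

step 0: pivot -14 → sign −
step 1: pivot -3/7 → sign −
step 2: row/col 2 already zero → sign 0
signature = (0, 2, 1)

Answer: (0, 2, 1)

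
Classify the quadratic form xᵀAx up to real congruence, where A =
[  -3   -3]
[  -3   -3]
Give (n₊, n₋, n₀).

step 0: pivot -3 → sign −
step 1: row/col 1 already zero → sign 0
signature = (0, 1, 1)

Answer: (0, 1, 1)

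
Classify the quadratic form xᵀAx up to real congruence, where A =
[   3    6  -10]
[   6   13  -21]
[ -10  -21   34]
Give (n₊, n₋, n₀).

Answer: (2, 1, 0)

Derivation:
step 0: pivot 3 → sign +
step 1: pivot 1 → sign +
step 2: pivot -1/3 → sign −
signature = (2, 1, 0)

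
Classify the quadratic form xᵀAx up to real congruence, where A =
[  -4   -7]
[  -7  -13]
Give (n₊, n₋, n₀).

Answer: (0, 2, 0)

Derivation:
step 0: pivot -4 → sign −
step 1: pivot -3/4 → sign −
signature = (0, 2, 0)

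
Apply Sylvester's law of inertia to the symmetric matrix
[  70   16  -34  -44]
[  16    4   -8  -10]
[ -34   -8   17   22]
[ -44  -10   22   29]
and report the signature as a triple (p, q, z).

Answer: (3, 0, 1)

Derivation:
step 0: pivot 70 → sign +
step 1: pivot 12/35 → sign +
step 2: pivot 1/3 → sign +
step 3: row/col 3 already zero → sign 0
signature = (3, 0, 1)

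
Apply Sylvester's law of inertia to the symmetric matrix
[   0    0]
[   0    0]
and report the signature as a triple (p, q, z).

Answer: (0, 0, 2)

Derivation:
step 0: row/col 0 already zero → sign 0
step 1: row/col 1 already zero → sign 0
signature = (0, 0, 2)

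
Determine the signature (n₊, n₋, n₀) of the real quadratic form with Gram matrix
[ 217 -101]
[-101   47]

step 0: pivot 217 → sign +
step 1: pivot -2/217 → sign −
signature = (1, 1, 0)

Answer: (1, 1, 0)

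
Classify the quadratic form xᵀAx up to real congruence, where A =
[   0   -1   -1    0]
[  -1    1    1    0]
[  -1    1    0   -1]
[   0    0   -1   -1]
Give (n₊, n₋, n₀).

Answer: (1, 2, 1)

Derivation:
step 0: pivot 1 → sign +
step 1: pivot -1 → sign −
step 2: pivot -1 → sign −
step 3: row/col 3 already zero → sign 0
signature = (1, 2, 1)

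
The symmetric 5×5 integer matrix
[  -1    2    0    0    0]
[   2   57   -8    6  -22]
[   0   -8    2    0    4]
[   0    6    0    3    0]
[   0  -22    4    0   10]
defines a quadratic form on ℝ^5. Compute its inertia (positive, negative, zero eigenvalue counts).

Answer: (3, 2, 0)

Derivation:
step 0: pivot -1 → sign −
step 1: pivot 61 → sign +
step 2: pivot 58/61 → sign +
step 3: pivot 51/29 → sign +
step 4: pivot -2/17 → sign −
signature = (3, 2, 0)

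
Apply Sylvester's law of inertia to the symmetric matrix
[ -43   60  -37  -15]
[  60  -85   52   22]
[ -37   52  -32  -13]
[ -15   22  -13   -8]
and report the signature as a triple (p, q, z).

Answer: (0, 4, 0)

Derivation:
step 0: pivot -43 → sign −
step 1: pivot -55/43 → sign −
step 2: pivot -3/55 → sign −
step 3: pivot -1 → sign −
signature = (0, 4, 0)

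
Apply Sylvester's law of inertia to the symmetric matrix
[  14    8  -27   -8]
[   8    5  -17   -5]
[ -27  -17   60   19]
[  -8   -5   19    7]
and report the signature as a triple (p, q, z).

step 0: pivot 14 → sign +
step 1: pivot 3/7 → sign +
step 2: pivot 13/6 → sign +
step 3: pivot 2/13 → sign +
signature = (4, 0, 0)

Answer: (4, 0, 0)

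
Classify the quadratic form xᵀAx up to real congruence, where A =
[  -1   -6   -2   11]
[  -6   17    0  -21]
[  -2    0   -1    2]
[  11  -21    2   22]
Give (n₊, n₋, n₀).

Answer: (2, 2, 0)

Derivation:
step 0: pivot -1 → sign −
step 1: pivot 53 → sign +
step 2: pivot 15/53 → sign +
step 3: pivot -2/15 → sign −
signature = (2, 2, 0)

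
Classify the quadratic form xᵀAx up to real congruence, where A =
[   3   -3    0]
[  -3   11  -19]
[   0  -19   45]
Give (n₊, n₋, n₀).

Answer: (2, 1, 0)

Derivation:
step 0: pivot 3 → sign +
step 1: pivot 8 → sign +
step 2: pivot -1/8 → sign −
signature = (2, 1, 0)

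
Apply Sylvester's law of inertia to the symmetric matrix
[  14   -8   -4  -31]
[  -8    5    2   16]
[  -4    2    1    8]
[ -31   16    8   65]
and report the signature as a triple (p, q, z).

step 0: pivot 14 → sign +
step 1: pivot 3/7 → sign +
step 2: pivot -1/3 → sign −
step 3: pivot 3/2 → sign +
signature = (3, 1, 0)

Answer: (3, 1, 0)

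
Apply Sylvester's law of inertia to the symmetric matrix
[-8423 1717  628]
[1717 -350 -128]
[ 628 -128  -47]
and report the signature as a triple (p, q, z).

step 0: pivot -8423 → sign −
step 1: pivot 39/8423 → sign +
step 2: pivot -3/13 → sign −
signature = (1, 2, 0)

Answer: (1, 2, 0)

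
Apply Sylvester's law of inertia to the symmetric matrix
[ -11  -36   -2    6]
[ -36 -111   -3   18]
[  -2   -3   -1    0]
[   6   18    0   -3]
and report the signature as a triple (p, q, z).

Answer: (1, 3, 0)

Derivation:
step 0: pivot -11 → sign −
step 1: pivot 75/11 → sign +
step 2: pivot -62/25 → sign −
step 3: pivot -3/31 → sign −
signature = (1, 3, 0)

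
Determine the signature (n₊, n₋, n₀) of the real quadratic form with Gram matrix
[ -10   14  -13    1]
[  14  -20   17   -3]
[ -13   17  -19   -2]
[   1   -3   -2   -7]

step 0: pivot -10 → sign −
step 1: pivot -2/5 → sign −
step 2: pivot 3/2 → sign +
step 3: pivot -2 → sign −
signature = (1, 3, 0)

Answer: (1, 3, 0)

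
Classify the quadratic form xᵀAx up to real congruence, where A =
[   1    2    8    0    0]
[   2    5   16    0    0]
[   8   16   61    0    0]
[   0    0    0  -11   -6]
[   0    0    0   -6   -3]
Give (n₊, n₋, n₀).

step 0: pivot 1 → sign +
step 1: pivot 1 → sign +
step 2: pivot -3 → sign −
step 3: pivot -11 → sign −
step 4: pivot 3/11 → sign +
signature = (3, 2, 0)

Answer: (3, 2, 0)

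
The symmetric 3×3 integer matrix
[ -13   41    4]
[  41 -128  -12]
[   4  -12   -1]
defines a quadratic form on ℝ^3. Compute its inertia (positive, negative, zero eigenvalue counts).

Answer: (1, 2, 0)

Derivation:
step 0: pivot -13 → sign −
step 1: pivot 17/13 → sign +
step 2: pivot -1/17 → sign −
signature = (1, 2, 0)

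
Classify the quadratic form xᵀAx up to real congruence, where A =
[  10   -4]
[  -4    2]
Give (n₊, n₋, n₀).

step 0: pivot 10 → sign +
step 1: pivot 2/5 → sign +
signature = (2, 0, 0)

Answer: (2, 0, 0)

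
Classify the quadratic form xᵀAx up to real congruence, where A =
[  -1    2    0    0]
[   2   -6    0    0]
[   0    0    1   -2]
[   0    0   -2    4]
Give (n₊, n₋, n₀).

Answer: (1, 2, 1)

Derivation:
step 0: pivot -1 → sign −
step 1: pivot -2 → sign −
step 2: pivot 1 → sign +
step 3: row/col 3 already zero → sign 0
signature = (1, 2, 1)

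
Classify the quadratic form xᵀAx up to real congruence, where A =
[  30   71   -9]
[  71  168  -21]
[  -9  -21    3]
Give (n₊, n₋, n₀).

Answer: (2, 1, 0)

Derivation:
step 0: pivot 30 → sign +
step 1: pivot -1/30 → sign −
step 2: pivot 3 → sign +
signature = (2, 1, 0)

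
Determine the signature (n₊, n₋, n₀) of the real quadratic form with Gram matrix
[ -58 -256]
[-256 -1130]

step 0: pivot -58 → sign −
step 1: pivot -2/29 → sign −
signature = (0, 2, 0)

Answer: (0, 2, 0)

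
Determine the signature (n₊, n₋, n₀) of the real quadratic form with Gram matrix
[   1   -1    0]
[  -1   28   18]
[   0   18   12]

step 0: pivot 1 → sign +
step 1: pivot 27 → sign +
step 2: row/col 2 already zero → sign 0
signature = (2, 0, 1)

Answer: (2, 0, 1)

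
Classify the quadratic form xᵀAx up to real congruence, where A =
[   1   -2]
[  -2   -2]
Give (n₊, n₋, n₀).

step 0: pivot 1 → sign +
step 1: pivot -6 → sign −
signature = (1, 1, 0)

Answer: (1, 1, 0)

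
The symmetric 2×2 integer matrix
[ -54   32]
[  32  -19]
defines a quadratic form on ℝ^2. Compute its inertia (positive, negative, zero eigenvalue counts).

step 0: pivot -54 → sign −
step 1: pivot -1/27 → sign −
signature = (0, 2, 0)

Answer: (0, 2, 0)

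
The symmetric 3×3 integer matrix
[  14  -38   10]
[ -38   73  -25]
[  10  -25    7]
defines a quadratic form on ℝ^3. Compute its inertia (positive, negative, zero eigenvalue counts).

step 0: pivot 14 → sign +
step 1: pivot -211/7 → sign −
step 2: pivot 2/211 → sign +
signature = (2, 1, 0)

Answer: (2, 1, 0)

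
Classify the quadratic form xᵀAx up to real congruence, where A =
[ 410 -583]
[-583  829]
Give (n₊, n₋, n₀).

step 0: pivot 410 → sign +
step 1: pivot 1/410 → sign +
signature = (2, 0, 0)

Answer: (2, 0, 0)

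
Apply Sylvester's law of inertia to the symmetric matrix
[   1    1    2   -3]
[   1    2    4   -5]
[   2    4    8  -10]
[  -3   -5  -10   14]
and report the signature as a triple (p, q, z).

step 0: pivot 1 → sign +
step 1: pivot 1 → sign +
step 2: pivot 1 → sign +
step 3: row/col 3 already zero → sign 0
signature = (3, 0, 1)

Answer: (3, 0, 1)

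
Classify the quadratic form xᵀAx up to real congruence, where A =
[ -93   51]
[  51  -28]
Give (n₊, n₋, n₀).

step 0: pivot -93 → sign −
step 1: pivot -1/31 → sign −
signature = (0, 2, 0)

Answer: (0, 2, 0)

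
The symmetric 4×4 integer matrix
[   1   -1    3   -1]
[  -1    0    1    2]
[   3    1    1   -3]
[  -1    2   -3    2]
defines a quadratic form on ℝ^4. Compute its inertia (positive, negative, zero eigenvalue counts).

Answer: (2, 1, 1)

Derivation:
step 0: pivot 1 → sign +
step 1: pivot -1 → sign −
step 2: pivot 8 → sign +
step 3: row/col 3 already zero → sign 0
signature = (2, 1, 1)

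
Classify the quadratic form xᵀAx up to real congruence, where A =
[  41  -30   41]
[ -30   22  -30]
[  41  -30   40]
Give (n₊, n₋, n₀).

step 0: pivot 41 → sign +
step 1: pivot 2/41 → sign +
step 2: pivot -1 → sign −
signature = (2, 1, 0)

Answer: (2, 1, 0)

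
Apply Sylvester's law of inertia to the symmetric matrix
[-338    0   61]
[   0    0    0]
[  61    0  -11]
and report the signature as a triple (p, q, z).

Answer: (1, 1, 1)

Derivation:
step 0: pivot -338 → sign −
step 1: pivot 3/338 → sign +
step 2: row/col 2 already zero → sign 0
signature = (1, 1, 1)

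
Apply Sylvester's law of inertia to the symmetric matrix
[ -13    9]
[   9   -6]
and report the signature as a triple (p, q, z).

Answer: (1, 1, 0)

Derivation:
step 0: pivot -13 → sign −
step 1: pivot 3/13 → sign +
signature = (1, 1, 0)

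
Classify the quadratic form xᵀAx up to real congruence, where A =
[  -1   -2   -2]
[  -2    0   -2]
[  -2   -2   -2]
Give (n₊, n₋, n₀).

Answer: (2, 1, 0)

Derivation:
step 0: pivot -1 → sign −
step 1: pivot 4 → sign +
step 2: pivot 1 → sign +
signature = (2, 1, 0)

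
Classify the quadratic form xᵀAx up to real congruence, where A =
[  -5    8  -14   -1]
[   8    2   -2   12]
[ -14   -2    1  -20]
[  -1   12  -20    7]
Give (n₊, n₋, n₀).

step 0: pivot -5 → sign −
step 1: pivot 74/5 → sign +
step 2: pivot -1/37 → sign −
step 3: row/col 3 already zero → sign 0
signature = (1, 2, 1)

Answer: (1, 2, 1)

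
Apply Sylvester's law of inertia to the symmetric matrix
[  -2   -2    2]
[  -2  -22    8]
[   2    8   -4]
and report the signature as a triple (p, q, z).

Answer: (0, 3, 0)

Derivation:
step 0: pivot -2 → sign −
step 1: pivot -20 → sign −
step 2: pivot -1/5 → sign −
signature = (0, 3, 0)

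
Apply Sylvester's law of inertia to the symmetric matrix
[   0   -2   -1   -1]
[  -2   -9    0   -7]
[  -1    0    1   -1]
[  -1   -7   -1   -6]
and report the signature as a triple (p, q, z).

Answer: (1, 3, 0)

Derivation:
step 0: pivot -9 → sign −
step 1: pivot 4/9 → sign +
step 2: pivot -5/4 → sign −
step 3: pivot -6/5 → sign −
signature = (1, 3, 0)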